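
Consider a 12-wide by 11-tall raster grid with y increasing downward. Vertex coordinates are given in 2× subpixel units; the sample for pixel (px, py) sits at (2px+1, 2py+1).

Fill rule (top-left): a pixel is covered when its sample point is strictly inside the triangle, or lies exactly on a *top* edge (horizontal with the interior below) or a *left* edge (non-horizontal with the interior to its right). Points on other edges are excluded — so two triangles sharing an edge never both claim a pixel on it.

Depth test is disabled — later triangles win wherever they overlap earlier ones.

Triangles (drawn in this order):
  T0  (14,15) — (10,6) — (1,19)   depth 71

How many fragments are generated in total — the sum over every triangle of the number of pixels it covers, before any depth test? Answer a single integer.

T0:
  2·area = 133  (B↔C swapped to make it positive)
  edge (14, 15)→(1, 19): d=(-13,4) right/bottom  bias=-1
  edge (1, 19)→(10, 6): d=(9,-13) top-left  bias=+0
  edge (10, 6)→(14, 15): d=(4,9) right/bottom  bias=-1
    (4,4)@(9, 9): e=[98,14,21] → #
    (5,4)@(11, 9): e=[90,40,3] → #
    (6,4)@(13, 9): e=[82,66,-15] → ·
    (3,5)@(7, 11): e=[80,6,47] → #
    (6,5)@(13, 11): e=[56,84,-7] → ·
    (3,6)@(7, 13): e=[54,24,55] → #
    (6,6)@(13, 13): e=[30,102,1] → #
    (7,6)@(15, 13): e=[22,128,-17] → ·
    (2,7)@(5, 15): e=[36,16,81] → #
    (7,7)@(15, 15): e=[-4,146,-9] → ·
    (1,8)@(3, 17): e=[18,8,107] → #
    (4,8)@(9, 17): e=[-6,86,53] → ·
    (0,9)@(1, 19): e=[0,0,133] → ·  [on edge]
  covered (17 px):
    · · · · · · · · · · · ·
    · · · · · · · · · · · ·
    · · · · · · · · · · · ·
    · · · · · · · · · · · ·
    · · · · # # · · · · · ·
    · · · # # # · · · · · ·
    · · · # # # # · · · · ·
    · · # # # # # · · · · ·
    · # # # · · · · · · · ·
    · · · · · · · · · · · ·
    · · · · · · · · · · · ·

Final: 17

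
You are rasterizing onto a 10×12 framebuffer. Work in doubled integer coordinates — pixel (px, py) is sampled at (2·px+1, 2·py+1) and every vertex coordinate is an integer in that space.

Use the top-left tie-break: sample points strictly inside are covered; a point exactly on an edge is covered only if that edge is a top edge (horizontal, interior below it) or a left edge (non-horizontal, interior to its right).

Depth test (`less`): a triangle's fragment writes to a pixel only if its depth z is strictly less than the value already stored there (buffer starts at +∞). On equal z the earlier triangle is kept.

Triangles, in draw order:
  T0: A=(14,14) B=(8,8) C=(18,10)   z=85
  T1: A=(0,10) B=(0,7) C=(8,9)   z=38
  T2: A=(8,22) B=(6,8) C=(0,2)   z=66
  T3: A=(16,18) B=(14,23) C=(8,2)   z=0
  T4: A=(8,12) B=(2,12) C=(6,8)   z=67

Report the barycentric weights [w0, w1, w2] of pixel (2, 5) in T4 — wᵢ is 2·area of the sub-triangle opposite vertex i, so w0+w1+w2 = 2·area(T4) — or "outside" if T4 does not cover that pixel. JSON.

T0:
  2·area = 48
  edge (14, 14)→(8, 8): d=(-6,-6) top-left  bias=+0
  edge (8, 8)→(18, 10): d=(10,2) right/bottom  bias=-1
  edge (18, 10)→(14, 14): d=(-4,4) right/bottom  bias=-1
    (0,0)@(1, 1): e=[0,-56,104] → ·  [on edge]
    (1,1)@(3, 3): e=[0,-40,88] → ·  [on edge]
    (2,2)@(5, 5): e=[0,-24,72] → ·  [on edge]
    (1,3)@(3, 7): e=[-24,0,72] → ·  [on edge]
    (3,3)@(7, 7): e=[0,-8,56] → ·  [on edge]
    (4,4)@(9, 9): e=[0,8,40] → #  [on edge]
    (5,4)@(11, 9): e=[12,4,32] → #
    (6,4)@(13, 9): e=[24,0,24] → ·  [on edge]
    (9,4)@(19, 9): e=[60,-12,0] → ·  [on edge]
    (4,5)@(9, 11): e=[-12,28,32] → ·
    (5,5)@(11, 11): e=[0,24,24] → #  [on edge]
    (6,5)@(13, 11): e=[12,20,16] → #
    (8,5)@(17, 11): e=[36,12,0] → ·  [on edge]
    (6,6)@(13, 13): e=[0,40,8] → #  [on edge]
    (7,6)@(15, 13): e=[12,36,0] → ·  [on edge]
    (6,7)@(13, 15): e=[-12,60,0] → ·  [on edge]
    (7,7)@(15, 15): e=[0,56,-8] → ·  [on edge]
    (5,8)@(11, 17): e=[-36,84,0] → ·  [on edge]
    (8,8)@(17, 17): e=[0,72,-24] → ·  [on edge]
    (4,9)@(9, 19): e=[-60,108,0] → ·  [on edge]
    (9,9)@(19, 19): e=[0,88,-40] → ·  [on edge]
    (3,10)@(7, 21): e=[-84,132,0] → ·  [on edge]
    (2,11)@(5, 23): e=[-108,156,0] → ·  [on edge]
  covered (6 px):
    · · · · · · · · · ·
    · · · · · · · · · ·
    · · · · · · · · · ·
    · · · · · · · · · ·
    · · · · # # · · · ·
    · · · · · # # # · ·
    · · · · · · # · · ·
    · · · · · · · · · ·
    · · · · · · · · · ·
    · · · · · · · · · ·
    · · · · · · · · · ·
    · · · · · · · · · ·
T1:
  2·area = 24
  edge (0, 10)→(0, 7): d=(0,-3) top-left  bias=+0
  edge (0, 7)→(8, 9): d=(8,2) right/bottom  bias=-1
  edge (8, 9)→(0, 10): d=(-8,1) right/bottom  bias=-1
    (0,4)@(1, 9): e=[3,14,7] → #
    (1,4)@(3, 9): e=[9,10,5] → #
    (2,4)@(5, 9): e=[15,6,3] → #
    (3,4)@(7, 9): e=[21,2,1] → #
    (4,4)@(9, 9): e=[27,-2,-1] → ·
    (0,5)@(1, 11): e=[3,30,-9] → ·
    (1,5)@(3, 11): e=[9,26,-11] → ·
    (2,5)@(5, 11): e=[15,22,-13] → ·
    (3,5)@(7, 11): e=[21,18,-15] → ·
  covered (4 px):
    · · · · · · · · · ·
    · · · · · · · · · ·
    · · · · · · · · · ·
    · · · · · · · · · ·
    # # # # · · · · · ·
    · · · · · · · · · ·
    · · · · · · · · · ·
    · · · · · · · · · ·
    · · · · · · · · · ·
    · · · · · · · · · ·
    · · · · · · · · · ·
    · · · · · · · · · ·
T2:
  2·area = 72  (B↔C swapped to make it positive)
  edge (8, 22)→(0, 2): d=(-8,-20) top-left  bias=+0
  edge (0, 2)→(6, 8): d=(6,6) right/bottom  bias=-1
  edge (6, 8)→(8, 22): d=(2,14) right/bottom  bias=-1
    (2,0)@(5, 1): e=[108,-36,0] → ·  [on edge]
    (0,1)@(1, 3): e=[12,0,60] → ·  [on edge]
    (1,2)@(3, 5): e=[36,0,36] → ·  [on edge]
    (1,3)@(3, 7): e=[20,12,40] → #
    (2,3)@(5, 7): e=[60,0,12] → ·  [on edge]
    (1,4)@(3, 9): e=[4,24,44] → #
    (2,4)@(5, 9): e=[44,12,16] → #
    (3,4)@(7, 9): e=[84,0,-12] → ·  [on edge]
    (1,5)@(3, 11): e=[-12,36,48] → ·
    (2,5)@(5, 11): e=[28,24,20] → #
    (3,5)@(7, 11): e=[68,12,-8] → ·
    (4,5)@(9, 11): e=[108,0,-36] → ·  [on edge]
    (5,6)@(11, 13): e=[132,0,-60] → ·  [on edge]
    (3,7)@(7, 15): e=[36,36,0] → ·  [on edge]
    (6,7)@(13, 15): e=[156,0,-84] → ·  [on edge]
    (7,8)@(15, 17): e=[180,0,-108] → ·  [on edge]
    (8,9)@(17, 19): e=[204,0,-132] → ·  [on edge]
    (9,10)@(19, 21): e=[228,0,-156] → ·  [on edge]
  covered (7 px):
    · · · · · · · · · ·
    · · · · · · · · · ·
    · · · · · · · · · ·
    · # · · · · · · · ·
    · # # · · · · · · ·
    · · # · · · · · · ·
    · · # · · · · · · ·
    · · · · · · · · · ·
    · · · # · · · · · ·
    · · · # · · · · · ·
    · · · · · · · · · ·
    · · · · · · · · · ·
T3:
  2·area = 72
  edge (16, 18)→(14, 23): d=(-2,5) right/bottom  bias=-1
  edge (14, 23)→(8, 2): d=(-6,-21) top-left  bias=+0
  edge (8, 2)→(16, 18): d=(8,16) right/bottom  bias=-1
    (4,2)@(9, 5): e=[61,3,8] → #
    (5,2)@(11, 5): e=[51,45,-24] → ·
    (4,3)@(9, 7): e=[57,-9,24] → ·
    (5,4)@(11, 9): e=[43,21,8] → #
    (6,4)@(13, 9): e=[33,63,-24] → ·
    (5,5)@(11, 11): e=[39,9,24] → #
    (6,5)@(13, 11): e=[29,51,-8] → ·
    (5,6)@(11, 13): e=[35,-3,40] → ·
    (6,6)@(13, 13): e=[25,39,8] → #
    (7,6)@(15, 13): e=[15,81,-24] → ·
    (6,7)@(13, 15): e=[21,27,24] → #
    (7,7)@(15, 15): e=[11,69,-8] → ·
  covered (9 px):
    · · · · · · · · · ·
    · · · · · · · · · ·
    · · · · # · · · · ·
    · · · · · · · · · ·
    · · · · · # · · · ·
    · · · · · # · · · ·
    · · · · · · # · · ·
    · · · · · · # · · ·
    · · · · · · # # · ·
    · · · · · · # # · ·
    · · · · · · · · · ·
    · · · · · · · · · ·
T4:
  2·area = 24
  edge (8, 12)→(2, 12): d=(-6,0) right/bottom  bias=-1
  edge (2, 12)→(6, 8): d=(4,-4) top-left  bias=+0
  edge (6, 8)→(8, 12): d=(2,4) right/bottom  bias=-1
    (6,0)@(13, 1): e=[66,0,-42] → ·  [on edge]
    (5,1)@(11, 3): e=[54,0,-30] → ·  [on edge]
    (4,2)@(9, 5): e=[42,0,-18] → ·  [on edge]
    (3,3)@(7, 7): e=[30,0,-6] → ·  [on edge]
    (2,4)@(5, 9): e=[18,0,6] → #  [on edge]
    (3,4)@(7, 9): e=[18,8,-2] → ·
    (1,5)@(3, 11): e=[6,0,18] → #  [on edge]
    (3,5)@(7, 11): e=[6,16,2] → #
    (4,5)@(9, 11): e=[6,24,-6] → ·
    (0,6)@(1, 13): e=[-6,0,30] → ·  [on edge]
    (1,6)@(3, 13): e=[-6,8,22] → ·
    (2,6)@(5, 13): e=[-6,16,14] → ·
  covered (4 px):
    · · · · · · · · · ·
    · · · · · · · · · ·
    · · · · · · · · · ·
    · · · · · · · · · ·
    · · # · · · · · · ·
    · # # # · · · · · ·
    · · · · · · · · · ·
    · · · · · · · · · ·
    · · · · · · · · · ·
    · · · · · · · · · ·
    · · · · · · · · · ·
    · · · · · · · · · ·

Final: [8,10,6]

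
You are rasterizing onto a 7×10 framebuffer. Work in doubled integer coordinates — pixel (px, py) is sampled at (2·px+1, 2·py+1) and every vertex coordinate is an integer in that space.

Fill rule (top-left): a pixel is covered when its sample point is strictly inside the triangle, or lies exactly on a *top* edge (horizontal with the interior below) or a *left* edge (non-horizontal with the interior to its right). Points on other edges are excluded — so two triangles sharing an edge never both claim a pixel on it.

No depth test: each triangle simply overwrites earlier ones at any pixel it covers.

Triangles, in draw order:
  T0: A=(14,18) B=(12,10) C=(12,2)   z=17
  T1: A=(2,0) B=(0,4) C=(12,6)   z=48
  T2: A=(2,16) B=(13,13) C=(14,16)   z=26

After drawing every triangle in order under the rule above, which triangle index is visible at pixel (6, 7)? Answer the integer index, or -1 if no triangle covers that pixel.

T0:
  2·area = 16
  edge (14, 18)→(12, 10): d=(-2,-8) top-left  bias=+0
  edge (12, 10)→(12, 2): d=(0,-8) top-left  bias=+0
  edge (12, 2)→(14, 18): d=(2,16) right/bottom  bias=-1
    (6,5)@(13, 11): e=[6,8,2] → X
    (6,6)@(13, 13): e=[2,8,6] → X
    (6,7)@(13, 15): e=[-2,8,10] → .
  covered (2 px):
    . . . . . . .
    . . . . . . .
    . . . . . . .
    . . . . . . .
    . . . . . . .
    . . . . . . X
    . . . . . . X
    . . . . . . .
    . . . . . . .
    . . . . . . .
T1:
  2·area = 52  (B↔C swapped to make it positive)
  edge (2, 0)→(12, 6): d=(10,6) right/bottom  bias=-1
  edge (12, 6)→(0, 4): d=(-12,-2) top-left  bias=+0
  edge (0, 4)→(2, 0): d=(2,-4) top-left  bias=+0
    (1,0)@(3, 1): e=[4,42,6] → X
    (2,0)@(5, 1): e=[-8,46,14] → .
    (0,1)@(1, 3): e=[36,14,2] → X
    (2,1)@(5, 3): e=[12,22,18] → X
    (3,1)@(7, 3): e=[0,26,26] → .  [on edge]
    (0,2)@(1, 5): e=[56,-10,6] → .
    (1,2)@(3, 5): e=[44,-6,14] → .
    (2,2)@(5, 5): e=[32,-2,22] → .
    (3,2)@(7, 5): e=[20,2,30] → X
    (4,2)@(9, 5): e=[8,6,38] → X
    (5,2)@(11, 5): e=[-4,10,46] → .
    (3,3)@(7, 7): e=[40,-22,34] → .
  covered (6 px):
    . X . . . . .
    X X X . . . .
    . . . X X . .
    . . . . . . .
    . . . . . . .
    . . . . . . .
    . . . . . . .
    . . . . . . .
    . . . . . . .
    . . . . . . .
T2:
  2·area = 36
  edge (2, 16)→(13, 13): d=(11,-3) top-left  bias=+0
  edge (13, 13)→(14, 16): d=(1,3) right/bottom  bias=-1
  edge (14, 16)→(2, 16): d=(-12,0) right/bottom  bias=-1
    (4,0)@(9, 1): e=[-144,0,180] → .  [on edge]
    (5,3)@(11, 7): e=[-72,0,108] → .  [on edge]
    (6,6)@(13, 13): e=[0,0,36] → .  [on edge]
    (3,7)@(7, 15): e=[4,20,12] → X
    (4,7)@(9, 15): e=[10,14,12] → X
    (5,7)@(11, 15): e=[16,8,12] → X
    (6,7)@(13, 15): e=[22,2,12] → X
    (3,8)@(7, 17): e=[26,22,-12] → .
    (4,8)@(9, 17): e=[32,16,-12] → .
    (5,8)@(11, 17): e=[38,10,-12] → .
    (6,8)@(13, 17): e=[44,4,-12] → .
  covered (4 px):
    . . . . . . .
    . . . . . . .
    . . . . . . .
    . . . . . . .
    . . . . . . .
    . . . . . . .
    . . . . . . .
    . . . X X X X
    . . . . . . .
    . . . . . . .

Z-buffer (winner per pixel, '.' = empty):
  . 1 . . . . .
  1 1 1 . . . .
  . . . 1 1 . .
  . . . . . . .
  . . . . . . .
  . . . . . . 0
  . . . . . . 0
  . . . 2 2 2 2
  . . . . . . .
  . . . . . . .

Result: 2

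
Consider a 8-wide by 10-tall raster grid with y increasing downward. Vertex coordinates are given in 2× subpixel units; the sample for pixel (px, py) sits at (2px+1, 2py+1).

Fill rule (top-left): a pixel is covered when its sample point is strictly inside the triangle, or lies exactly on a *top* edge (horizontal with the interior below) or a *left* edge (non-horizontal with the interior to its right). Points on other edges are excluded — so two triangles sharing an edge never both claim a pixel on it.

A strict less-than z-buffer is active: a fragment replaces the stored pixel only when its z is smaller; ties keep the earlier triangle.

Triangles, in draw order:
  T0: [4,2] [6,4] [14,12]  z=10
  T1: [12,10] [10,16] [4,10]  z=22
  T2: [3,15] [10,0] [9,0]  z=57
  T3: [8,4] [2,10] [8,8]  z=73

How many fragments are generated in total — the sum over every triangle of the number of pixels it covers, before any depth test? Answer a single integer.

T0:
  degenerate (2·area = 0) — covers nothing
T1:
  2·area = 48
  edge (12, 10)→(10, 16): d=(-2,6) right/bottom  bias=-1
  edge (10, 16)→(4, 10): d=(-6,-6) top-left  bias=+0
  edge (4, 10)→(12, 10): d=(8,0) top-left  bias=+0
    (7,0)@(15, 1): e=[0,120,-72] → .  [on edge]
    (0,3)@(1, 7): e=[72,0,-24] → .  [on edge]
    (6,3)@(13, 7): e=[0,72,-24] → .  [on edge]
    (1,4)@(3, 9): e=[56,0,-8] → .  [on edge]
    (2,5)@(5, 11): e=[40,0,8] → X  [on edge]
    (3,5)@(7, 11): e=[28,12,8] → X
    (4,5)@(9, 11): e=[16,24,8] → X
    (5,5)@(11, 11): e=[4,36,8] → X
    (6,5)@(13, 11): e=[-8,48,8] → .
    (2,6)@(5, 13): e=[36,-12,24] → .
    (3,6)@(7, 13): e=[24,0,24] → X  [on edge]
    (5,6)@(11, 13): e=[0,24,24] → .  [on edge]
    (4,7)@(9, 15): e=[8,0,40] → X  [on edge]
    (5,8)@(11, 17): e=[-8,0,56] → .  [on edge]
    (4,9)@(9, 19): e=[0,-24,72] → .  [on edge]
    (6,9)@(13, 19): e=[-24,0,72] → .  [on edge]
  covered (7 px):
    . . . . . . . .
    . . . . . . . .
    . . . . . . . .
    . . . . . . . .
    . . . . . . . .
    . . X X X X . .
    . . . X X . . .
    . . . . X . . .
    . . . . . . . .
    . . . . . . . .
T2:
  2·area = 15  (B↔C swapped to make it positive)
  edge (3, 15)→(9, 0): d=(6,-15) top-left  bias=+0
  edge (9, 0)→(10, 0): d=(1,0) top-left  bias=+0
  edge (10, 0)→(3, 15): d=(-7,15) right/bottom  bias=-1
    (4,0)@(9, 1): e=[6,1,8] → X
    (5,0)@(11, 1): e=[36,1,-22] → .
    (4,1)@(9, 3): e=[18,3,-6] → .
    (3,2)@(7, 5): e=[0,5,10] → X  [on edge]
    (4,2)@(9, 5): e=[30,5,-20] → .
    (3,3)@(7, 7): e=[12,7,-4] → .
    (1,7)@(3, 15): e=[0,15,0] → .  [on edge]
  covered (2 px):
    . . . . X . . .
    . . . . . . . .
    . . . X . . . .
    . . . . . . . .
    . . . . . . . .
    . . . . . . . .
    . . . . . . . .
    . . . . . . . .
    . . . . . . . .
    . . . . . . . .
T3:
  2·area = 24  (B↔C swapped to make it positive)
  edge (8, 4)→(8, 8): d=(0,4) right/bottom  bias=-1
  edge (8, 8)→(2, 10): d=(-6,2) right/bottom  bias=-1
  edge (2, 10)→(8, 4): d=(6,-6) top-left  bias=+0
    (5,0)@(11, 1): e=[-12,36,0] → .  [on edge]
    (4,1)@(9, 3): e=[-4,28,0] → .  [on edge]
    (3,2)@(7, 5): e=[4,20,0] → X  [on edge]
    (4,2)@(9, 5): e=[-4,16,12] → .
    (2,3)@(5, 7): e=[12,12,0] → X  [on edge]
    (4,3)@(9, 7): e=[-4,4,24] → .
    (5,3)@(11, 7): e=[-12,0,36] → .  [on edge]
    (1,4)@(3, 9): e=[20,4,0] → X  [on edge]
    (2,4)@(5, 9): e=[12,0,12] → .  [on edge]
    (3,4)@(7, 9): e=[4,-4,24] → .
    (0,5)@(1, 11): e=[28,-4,0] → .  [on edge]
    (1,5)@(3, 11): e=[20,-8,12] → .
  covered (4 px):
    . . . . . . . .
    . . . . . . . .
    . . . X . . . .
    . . X X . . . .
    . X . . . . . .
    . . . . . . . .
    . . . . . . . .
    . . . . . . . .
    . . . . . . . .
    . . . . . . . .

Answer: 13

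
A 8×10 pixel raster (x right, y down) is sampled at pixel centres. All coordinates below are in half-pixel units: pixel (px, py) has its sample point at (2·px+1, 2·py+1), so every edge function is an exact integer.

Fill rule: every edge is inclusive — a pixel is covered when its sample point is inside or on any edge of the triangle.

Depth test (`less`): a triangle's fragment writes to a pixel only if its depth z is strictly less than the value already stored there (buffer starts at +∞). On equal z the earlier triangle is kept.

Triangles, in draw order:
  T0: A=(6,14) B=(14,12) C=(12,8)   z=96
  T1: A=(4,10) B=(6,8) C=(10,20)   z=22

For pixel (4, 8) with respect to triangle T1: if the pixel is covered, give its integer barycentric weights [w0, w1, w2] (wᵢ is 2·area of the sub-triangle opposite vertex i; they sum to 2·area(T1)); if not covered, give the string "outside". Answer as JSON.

T0:
  2·area = 36  (B↔C swapped to make it positive)
  edge (6, 14)→(12, 8): d=(6,-6) inclusive
  edge (12, 8)→(14, 12): d=(2,4) inclusive
  edge (14, 12)→(6, 14): d=(-8,2) inclusive
    (7,2)@(15, 5): e=[0,-18,54] → ·  [on edge]
    (6,3)@(13, 7): e=[0,-6,42] → ·  [on edge]
    (5,4)@(11, 9): e=[0,6,30] → █  [on edge]
    (6,4)@(13, 9): e=[12,-2,26] → ·
    (4,5)@(9, 11): e=[0,18,18] → █  [on edge]
    (6,5)@(13, 11): e=[24,2,10] → █
    (7,5)@(15, 11): e=[36,-6,6] → ·
    (3,6)@(7, 13): e=[0,30,6] → █  [on edge]
    (5,6)@(11, 13): e=[24,14,-2] → ·
    (6,6)@(13, 13): e=[36,6,-6] → ·
    (2,7)@(5, 15): e=[0,42,-6] → ·  [on edge]
    (3,7)@(7, 15): e=[12,34,-10] → ·
    (1,8)@(3, 17): e=[0,54,-18] → ·  [on edge]
    (0,9)@(1, 19): e=[0,66,-30] → ·  [on edge]
  covered (6 px):
    · · · · · · · ·
    · · · · · · · ·
    · · · · · · · ·
    · · · · · · · ·
    · · · · · █ · ·
    · · · · █ █ █ ·
    · · · █ █ · · ·
    · · · · · · · ·
    · · · · · · · ·
    · · · · · · · ·
T1:
  2·area = 32
  edge (4, 10)→(6, 8): d=(2,-2) inclusive
  edge (6, 8)→(10, 20): d=(4,12) inclusive
  edge (10, 20)→(4, 10): d=(-6,-10) inclusive
    (6,0)@(13, 1): e=[0,-112,144] → ·  [on edge]
    (5,1)@(11, 3): e=[0,-80,112] → ·  [on edge]
    (0,2)@(1, 5): e=[-16,48,0] → ·  [on edge]
    (2,2)@(5, 5): e=[-8,0,40] → ·  [on edge]
    (4,2)@(9, 5): e=[0,-48,80] → ·  [on edge]
    (3,3)@(7, 7): e=[0,-16,48] → ·  [on edge]
    (2,4)@(5, 9): e=[0,16,16] → █  [on edge]
    (3,4)@(7, 9): e=[4,-8,36] → ·
    (1,5)@(3, 11): e=[0,48,-16] → ·  [on edge]
    (2,5)@(5, 11): e=[4,24,4] → █
    (3,5)@(7, 11): e=[8,0,24] → █  [on edge]
    (4,5)@(9, 11): e=[12,-24,44] → ·
    (0,6)@(1, 13): e=[0,80,-48] → ·  [on edge]
    (3,7)@(7, 15): e=[16,16,0] → █  [on edge]
    (4,8)@(9, 17): e=[24,0,8] → █  [on edge]
  covered (6 px):
    · · · · · · · ·
    · · · · · · · ·
    · · · · · · · ·
    · · · · · · · ·
    · · █ · · · · ·
    · · █ █ · · · ·
    · · · █ · · · ·
    · · · █ · · · ·
    · · · · █ · · ·
    · · · · · · · ·

Final: [0,8,24]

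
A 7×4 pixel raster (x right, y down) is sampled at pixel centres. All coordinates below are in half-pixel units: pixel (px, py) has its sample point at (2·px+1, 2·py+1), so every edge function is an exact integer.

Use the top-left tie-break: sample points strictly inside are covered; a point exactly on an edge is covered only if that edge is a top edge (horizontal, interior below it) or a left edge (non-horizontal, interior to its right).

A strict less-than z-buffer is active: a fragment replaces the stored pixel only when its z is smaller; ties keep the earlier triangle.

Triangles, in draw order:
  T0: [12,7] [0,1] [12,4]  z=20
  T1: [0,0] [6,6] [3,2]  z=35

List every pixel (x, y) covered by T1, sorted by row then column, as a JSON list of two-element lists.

T0:
  2·area = 36
  edge (12, 7)→(0, 1): d=(-12,-6) top-left  bias=+0
  edge (0, 1)→(12, 4): d=(12,3) right/bottom  bias=-1
  edge (12, 4)→(12, 7): d=(0,3) right/bottom  bias=-1
    (2,1)@(5, 3): e=[6,9,21] → #
    (3,1)@(7, 3): e=[18,3,15] → #
    (4,1)@(9, 3): e=[30,-3,9] → ·
    (2,2)@(5, 5): e=[-18,33,21] → ·
    (3,2)@(7, 5): e=[-6,27,15] → ·
    (4,2)@(9, 5): e=[6,21,9] → #
    (5,2)@(11, 5): e=[18,15,3] → #
    (6,2)@(13, 5): e=[30,9,-3] → ·
    (4,3)@(9, 7): e=[-18,45,9] → ·
    (5,3)@(11, 7): e=[-6,39,3] → ·
  covered (4 px):
    · · · · · · ·
    · · # # · · ·
    · · · · # # ·
    · · · · · · ·
T1:
  2·area = 6  (B↔C swapped to make it positive)
  edge (0, 0)→(3, 2): d=(3,2) right/bottom  bias=-1
  edge (3, 2)→(6, 6): d=(3,4) right/bottom  bias=-1
  edge (6, 6)→(0, 0): d=(-6,-6) top-left  bias=+0
    (0,0)@(1, 1): e=[1,5,0] → #  [on edge]
    (1,0)@(3, 1): e=[-3,-3,12] → ·
    (0,1)@(1, 3): e=[7,11,-12] → ·
    (1,1)@(3, 3): e=[3,3,0] → #  [on edge]
    (2,1)@(5, 3): e=[-1,-5,12] → ·
    (1,2)@(3, 5): e=[9,9,-12] → ·
    (2,2)@(5, 5): e=[5,1,0] → #  [on edge]
    (3,2)@(7, 5): e=[1,-7,12] → ·
    (2,3)@(5, 7): e=[11,7,-12] → ·
    (3,3)@(7, 7): e=[7,-1,0] → ·  [on edge]
  covered (3 px):
    # · · · · · ·
    · # · · · · ·
    · · # · · · ·
    · · · · · · ·

Result: [[0,0],[1,1],[2,2]]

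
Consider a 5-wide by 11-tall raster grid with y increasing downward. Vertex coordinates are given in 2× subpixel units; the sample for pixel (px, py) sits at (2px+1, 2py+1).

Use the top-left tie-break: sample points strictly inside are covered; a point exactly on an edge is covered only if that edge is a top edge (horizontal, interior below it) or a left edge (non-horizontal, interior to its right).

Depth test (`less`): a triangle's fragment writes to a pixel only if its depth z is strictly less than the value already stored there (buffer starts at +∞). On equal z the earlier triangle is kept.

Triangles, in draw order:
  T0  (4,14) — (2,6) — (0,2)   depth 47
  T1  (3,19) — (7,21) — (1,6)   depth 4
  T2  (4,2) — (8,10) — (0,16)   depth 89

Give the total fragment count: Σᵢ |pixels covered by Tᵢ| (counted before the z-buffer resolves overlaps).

T0:
  2·area = 8  (B↔C swapped to make it positive)
  edge (4, 14)→(0, 2): d=(-4,-12) top-left  bias=+0
  edge (0, 2)→(2, 6): d=(2,4) right/bottom  bias=-1
  edge (2, 6)→(4, 14): d=(2,8) right/bottom  bias=-1
    (0,2)@(1, 5): e=[0,2,6] → X  [on edge]
    (1,2)@(3, 5): e=[24,-6,-10] → .
    (0,3)@(1, 7): e=[-8,6,10] → .
    (1,5)@(3, 11): e=[0,6,2] → X  [on edge]
    (2,5)@(5, 11): e=[24,-2,-14] → .
    (1,6)@(3, 13): e=[-8,10,6] → .
    (2,8)@(5, 17): e=[0,10,-2] → .  [on edge]
  covered (2 px):
    . . . . .
    . . . . .
    X . . . .
    . . . . .
    . . . . .
    . X . . .
    . . . . .
    . . . . .
    . . . . .
    . . . . .
    . . . . .
T1:
  2·area = 48  (B↔C swapped to make it positive)
  edge (3, 19)→(1, 6): d=(-2,-13) top-left  bias=+0
  edge (1, 6)→(7, 21): d=(6,15) right/bottom  bias=-1
  edge (7, 21)→(3, 19): d=(-4,-2) top-left  bias=+0
    (1,5)@(3, 11): e=[16,0,32] → .  [on edge]
    (1,6)@(3, 13): e=[12,12,24] → X
    (2,6)@(5, 13): e=[38,-18,28] → .
    (1,7)@(3, 15): e=[8,24,16] → X
    (2,7)@(5, 15): e=[34,-6,20] → .
    (1,8)@(3, 17): e=[4,36,8] → X
    (2,8)@(5, 17): e=[30,6,12] → X
    (3,8)@(7, 17): e=[56,-24,16] → .
    (1,9)@(3, 19): e=[0,48,0] → X  [on edge]
    (3,9)@(7, 19): e=[52,-12,8] → .
    (1,10)@(3, 21): e=[-4,60,-8] → .
    (2,10)@(5, 21): e=[22,30,-4] → .
    (3,10)@(7, 21): e=[48,0,0] → .  [on edge]
  covered (6 px):
    . . . . .
    . . . . .
    . . . . .
    . . . . .
    . . . . .
    . . . . .
    . X . . .
    . X . . .
    . X X . .
    . X X . .
    . . . . .
T2:
  2·area = 88
  edge (4, 2)→(8, 10): d=(4,8) right/bottom  bias=-1
  edge (8, 10)→(0, 16): d=(-8,6) right/bottom  bias=-1
  edge (0, 16)→(4, 2): d=(4,-14) top-left  bias=+0
    (2,2)@(5, 5): e=[4,58,26] → X
    (3,2)@(7, 5): e=[-12,46,54] → .
    (1,3)@(3, 7): e=[28,54,6] → X
    (3,3)@(7, 7): e=[-4,30,62] → .
    (1,4)@(3, 9): e=[36,38,14] → X
    (3,4)@(7, 9): e=[4,14,70] → X
    (4,4)@(9, 9): e=[-12,2,98] → .
    (1,5)@(3, 11): e=[44,22,22] → X
    (3,5)@(7, 11): e=[12,-2,78] → .
    (0,6)@(1, 13): e=[68,18,2] → X
    (2,6)@(5, 13): e=[36,-6,58] → .
    (0,7)@(1, 15): e=[76,2,10] → X
  covered (11 px):
    . . . . .
    . . . . .
    . . X . .
    . X X . .
    . X X X .
    . X X . .
    X X . . .
    X . . . .
    . . . . .
    . . . . .
    . . . . .

Final: 19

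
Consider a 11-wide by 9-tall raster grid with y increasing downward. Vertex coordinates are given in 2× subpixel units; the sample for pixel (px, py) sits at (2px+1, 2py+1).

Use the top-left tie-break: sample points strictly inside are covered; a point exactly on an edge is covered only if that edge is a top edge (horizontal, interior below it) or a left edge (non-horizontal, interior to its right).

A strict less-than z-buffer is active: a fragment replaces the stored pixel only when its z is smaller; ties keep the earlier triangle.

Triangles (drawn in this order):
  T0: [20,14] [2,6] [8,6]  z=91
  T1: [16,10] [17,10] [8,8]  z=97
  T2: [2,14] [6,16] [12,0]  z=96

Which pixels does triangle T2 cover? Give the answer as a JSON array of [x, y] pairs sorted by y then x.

T0:
  2·area = 48
  edge (20, 14)→(2, 6): d=(-18,-8) top-left  bias=+0
  edge (2, 6)→(8, 6): d=(6,0) top-left  bias=+0
  edge (8, 6)→(20, 14): d=(12,8) right/bottom  bias=-1
    (2,3)@(5, 7): e=[6,6,36] → #
    (3,3)@(7, 7): e=[22,6,20] → #
    (4,3)@(9, 7): e=[38,6,4] → #
    (5,3)@(11, 7): e=[54,6,-12] → ·
    (2,4)@(5, 9): e=[-30,18,60] → ·
    (3,4)@(7, 9): e=[-14,18,44] → ·
    (4,4)@(9, 9): e=[2,18,28] → #
    (5,4)@(11, 9): e=[18,18,12] → #
    (6,4)@(13, 9): e=[34,18,-4] → ·
    (4,5)@(9, 11): e=[-34,30,52] → ·
    (5,5)@(11, 11): e=[-18,30,36] → ·
    (7,5)@(15, 11): e=[14,30,4] → #
  covered (6 px):
    · · · · · · · · · · ·
    · · · · · · · · · · ·
    · · · · · · · · · · ·
    · · # # # · · · · · ·
    · · · · # # · · · · ·
    · · · · · · · # · · ·
    · · · · · · · · · · ·
    · · · · · · · · · · ·
    · · · · · · · · · · ·
T1:
  2·area = 2  (B↔C swapped to make it positive)
  edge (16, 10)→(8, 8): d=(-8,-2) top-left  bias=+0
  edge (8, 8)→(17, 10): d=(9,2) right/bottom  bias=-1
  edge (17, 10)→(16, 10): d=(-1,0) right/bottom  bias=-1
  covered (0 px):
    · · · · · · · · · · ·
    · · · · · · · · · · ·
    · · · · · · · · · · ·
    · · · · · · · · · · ·
    · · · · · · · · · · ·
    · · · · · · · · · · ·
    · · · · · · · · · · ·
    · · · · · · · · · · ·
    · · · · · · · · · · ·
T2:
  2·area = 76  (B↔C swapped to make it positive)
  edge (2, 14)→(12, 0): d=(10,-14) top-left  bias=+0
  edge (12, 0)→(6, 16): d=(-6,16) right/bottom  bias=-1
  edge (6, 16)→(2, 14): d=(-4,-2) top-left  bias=+0
    (4,2)@(9, 5): e=[8,18,50] → #
    (5,2)@(11, 5): e=[36,-14,54] → ·
    (3,3)@(7, 7): e=[0,38,38] → #  [on edge]
    (5,3)@(11, 7): e=[56,-26,46] → ·
    (3,4)@(7, 9): e=[20,26,30] → #
    (4,4)@(9, 9): e=[48,-6,34] → ·
    (2,5)@(5, 11): e=[12,46,18] → #
    (4,5)@(9, 11): e=[68,-18,26] → ·
    (1,6)@(3, 13): e=[4,66,6] → #
    (4,6)@(9, 13): e=[88,-30,18] → ·
    (1,7)@(3, 15): e=[24,54,-2] → ·
    (2,7)@(5, 15): e=[52,22,2] → #
  covered (10 px):
    · · · · · · · · · · ·
    · · · · · · · · · · ·
    · · · · # · · · · · ·
    · · · # # · · · · · ·
    · · · # · · · · · · ·
    · · # # · · · · · · ·
    · # # # · · · · · · ·
    · · # · · · · · · · ·
    · · · · · · · · · · ·

Final: [[4,2],[3,3],[4,3],[3,4],[2,5],[3,5],[1,6],[2,6],[3,6],[2,7]]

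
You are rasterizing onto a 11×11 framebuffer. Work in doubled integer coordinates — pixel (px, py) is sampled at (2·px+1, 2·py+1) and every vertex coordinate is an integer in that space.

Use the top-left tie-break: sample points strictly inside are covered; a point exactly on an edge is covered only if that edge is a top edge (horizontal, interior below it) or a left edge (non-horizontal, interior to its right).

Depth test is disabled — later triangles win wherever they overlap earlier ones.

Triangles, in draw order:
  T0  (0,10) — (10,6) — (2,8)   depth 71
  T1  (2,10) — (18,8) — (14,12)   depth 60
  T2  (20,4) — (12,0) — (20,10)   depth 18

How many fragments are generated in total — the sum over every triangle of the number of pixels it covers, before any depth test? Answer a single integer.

T0:
  2·area = 12  (B↔C swapped to make it positive)
  edge (0, 10)→(2, 8): d=(2,-2) top-left  bias=+0
  edge (2, 8)→(10, 6): d=(8,-2) top-left  bias=+0
  edge (10, 6)→(0, 10): d=(-10,4) right/bottom  bias=-1
    (4,0)@(9, 1): e=[0,-42,54] → .  [on edge]
    (3,1)@(7, 3): e=[0,-30,42] → .  [on edge]
    (2,2)@(5, 5): e=[0,-18,30] → .  [on edge]
    (1,3)@(3, 7): e=[0,-6,18] → .  [on edge]
    (3,3)@(7, 7): e=[8,2,2] → X
    (4,3)@(9, 7): e=[12,6,-6] → .
    (0,4)@(1, 9): e=[0,6,6] → X  [on edge]
    (1,4)@(3, 9): e=[4,10,-2] → .
    (3,4)@(7, 9): e=[12,18,-18] → .
    (0,5)@(1, 11): e=[4,22,-14] → .
  covered (2 px):
    . . . . . . . . . . .
    . . . . . . . . . . .
    . . . . . . . . . . .
    . . . X . . . . . . .
    X . . . . . . . . . .
    . . . . . . . . . . .
    . . . . . . . . . . .
    . . . . . . . . . . .
    . . . . . . . . . . .
    . . . . . . . . . . .
    . . . . . . . . . . .
T1:
  2·area = 56
  edge (2, 10)→(18, 8): d=(16,-2) top-left  bias=+0
  edge (18, 8)→(14, 12): d=(-4,4) right/bottom  bias=-1
  edge (14, 12)→(2, 10): d=(-12,-2) top-left  bias=+0
    (10,2)@(21, 5): e=[-42,0,98] → .  [on edge]
    (9,3)@(19, 7): e=[-14,0,70] → .  [on edge]
    (5,4)@(11, 9): e=[2,24,30] → X
    (6,4)@(13, 9): e=[6,16,34] → X
    (7,4)@(15, 9): e=[10,8,38] → X
    (8,4)@(17, 9): e=[14,0,42] → .  [on edge]
    (4,5)@(9, 11): e=[30,24,2] → X
    (7,5)@(15, 11): e=[42,0,14] → .  [on edge]
    (4,6)@(9, 13): e=[62,16,-22] → .
    (5,6)@(11, 13): e=[66,8,-18] → .
    (6,6)@(13, 13): e=[70,0,-14] → .  [on edge]
    (5,7)@(11, 15): e=[98,0,-42] → .  [on edge]
    (4,8)@(9, 17): e=[126,0,-70] → .  [on edge]
    (3,9)@(7, 19): e=[154,0,-98] → .  [on edge]
    (2,10)@(5, 21): e=[182,0,-126] → .  [on edge]
  covered (6 px):
    . . . . . . . . . . .
    . . . . . . . . . . .
    . . . . . . . . . . .
    . . . . . . . . . . .
    . . . . . X X X . . .
    . . . . X X X . . . .
    . . . . . . . . . . .
    . . . . . . . . . . .
    . . . . . . . . . . .
    . . . . . . . . . . .
    . . . . . . . . . . .
T2:
  2·area = 48  (B↔C swapped to make it positive)
  edge (20, 4)→(20, 10): d=(0,6) right/bottom  bias=-1
  edge (20, 10)→(12, 0): d=(-8,-10) top-left  bias=+0
  edge (12, 0)→(20, 4): d=(8,4) right/bottom  bias=-1
    (6,0)@(13, 1): e=[42,2,4] → X
    (7,0)@(15, 1): e=[30,22,-4] → .
    (6,1)@(13, 3): e=[42,-14,20] → .
    (7,1)@(15, 3): e=[30,6,12] → X
    (8,1)@(17, 3): e=[18,26,4] → X
    (9,1)@(19, 3): e=[6,46,-4] → .
    (7,2)@(15, 5): e=[30,-10,28] → .
    (8,2)@(17, 5): e=[18,10,20] → X
    (9,2)@(19, 5): e=[6,30,12] → X
    (10,2)@(21, 5): e=[-6,50,4] → .
    (8,3)@(17, 7): e=[18,-6,36] → .
    (9,3)@(19, 7): e=[6,14,28] → X
  covered (6 px):
    . . . . . . X . . . .
    . . . . . . . X X . .
    . . . . . . . . X X .
    . . . . . . . . . X .
    . . . . . . . . . . .
    . . . . . . . . . . .
    . . . . . . . . . . .
    . . . . . . . . . . .
    . . . . . . . . . . .
    . . . . . . . . . . .
    . . . . . . . . . . .

Answer: 14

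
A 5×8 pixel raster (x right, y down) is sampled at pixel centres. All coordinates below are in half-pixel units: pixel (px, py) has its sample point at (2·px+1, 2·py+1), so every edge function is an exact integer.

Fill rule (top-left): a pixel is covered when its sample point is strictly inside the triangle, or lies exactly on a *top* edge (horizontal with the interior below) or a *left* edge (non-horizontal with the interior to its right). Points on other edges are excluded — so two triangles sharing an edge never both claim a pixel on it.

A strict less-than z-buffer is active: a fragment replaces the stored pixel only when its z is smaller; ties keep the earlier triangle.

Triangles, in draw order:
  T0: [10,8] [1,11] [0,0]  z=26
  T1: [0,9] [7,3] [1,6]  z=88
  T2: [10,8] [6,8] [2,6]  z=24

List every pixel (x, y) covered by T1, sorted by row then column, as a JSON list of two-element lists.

T0:
  2·area = 102
  edge (10, 8)→(1, 11): d=(-9,3) right/bottom  bias=-1
  edge (1, 11)→(0, 0): d=(-1,-11) top-left  bias=+0
  edge (0, 0)→(10, 8): d=(10,8) right/bottom  bias=-1
    (0,0)@(1, 1): e=[90,10,2] → #
    (1,0)@(3, 1): e=[84,32,-14] → ·
    (0,1)@(1, 3): e=[72,8,22] → #
    (1,1)@(3, 3): e=[66,30,6] → #
    (2,1)@(5, 3): e=[60,52,-10] → ·
    (0,2)@(1, 5): e=[54,6,42] → #
    (2,2)@(5, 5): e=[42,50,10] → #
    (3,2)@(7, 5): e=[36,72,-6] → ·
    (0,3)@(1, 7): e=[36,4,62] → #
    (3,3)@(7, 7): e=[18,70,14] → #
    (4,3)@(9, 7): e=[12,92,-2] → ·
    (0,4)@(1, 9): e=[18,2,82] → #
    (3,4)@(7, 9): e=[0,68,34] → ·  [on edge]
    (0,5)@(1, 11): e=[0,0,102] → ·  [on edge]
  covered (13 px):
    # · · · ·
    # # · · ·
    # # # · ·
    # # # # ·
    # # # · ·
    · · · · ·
    · · · · ·
    · · · · ·
T1:
  2·area = 15  (B↔C swapped to make it positive)
  edge (0, 9)→(1, 6): d=(1,-3) top-left  bias=+0
  edge (1, 6)→(7, 3): d=(6,-3) top-left  bias=+0
  edge (7, 3)→(0, 9): d=(-7,6) right/bottom  bias=-1
    (3,1)@(7, 3): e=[15,0,0] → ·  [on edge]
    (1,2)@(3, 5): e=[5,0,10] → #  [on edge]
    (2,2)@(5, 5): e=[11,6,-2] → ·
    (0,3)@(1, 7): e=[1,6,8] → #
    (1,3)@(3, 7): e=[7,12,-4] → ·
    (0,4)@(1, 9): e=[3,18,-6] → ·
  covered (2 px):
    · · · · ·
    · · · · ·
    · # · · ·
    # · · · ·
    · · · · ·
    · · · · ·
    · · · · ·
    · · · · ·
T2:
  2·area = 8
  edge (10, 8)→(6, 8): d=(-4,0) right/bottom  bias=-1
  edge (6, 8)→(2, 6): d=(-4,-2) top-left  bias=+0
  edge (2, 6)→(10, 8): d=(8,2) right/bottom  bias=-1
    (2,3)@(5, 7): e=[4,2,2] → #
    (3,3)@(7, 7): e=[4,6,-2] → ·
    (2,4)@(5, 9): e=[-4,-6,18] → ·
  covered (1 px):
    · · · · ·
    · · · · ·
    · · · · ·
    · · # · ·
    · · · · ·
    · · · · ·
    · · · · ·
    · · · · ·

Answer: [[1,2],[0,3]]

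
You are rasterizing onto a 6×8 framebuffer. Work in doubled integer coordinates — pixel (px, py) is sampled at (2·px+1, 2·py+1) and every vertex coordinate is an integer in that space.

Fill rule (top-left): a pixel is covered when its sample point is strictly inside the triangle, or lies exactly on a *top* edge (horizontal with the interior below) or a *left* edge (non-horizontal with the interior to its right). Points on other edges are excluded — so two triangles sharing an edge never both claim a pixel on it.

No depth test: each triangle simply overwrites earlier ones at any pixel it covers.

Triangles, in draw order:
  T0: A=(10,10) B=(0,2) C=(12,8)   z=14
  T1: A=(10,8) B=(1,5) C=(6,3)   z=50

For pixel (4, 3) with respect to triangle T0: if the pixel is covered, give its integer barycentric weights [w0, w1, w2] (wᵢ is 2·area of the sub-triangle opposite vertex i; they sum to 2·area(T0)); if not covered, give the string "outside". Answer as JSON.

T0:
  2·area = 36
  edge (10, 10)→(0, 2): d=(-10,-8) top-left  bias=+0
  edge (0, 2)→(12, 8): d=(12,6) right/bottom  bias=-1
  edge (12, 8)→(10, 10): d=(-2,2) right/bottom  bias=-1
    (2,2)@(5, 5): e=[10,6,20] → █
    (3,2)@(7, 5): e=[26,-6,16] → ·
    (2,3)@(5, 7): e=[-10,30,16] → ·
    (3,3)@(7, 7): e=[6,18,12] → █
    (4,3)@(9, 7): e=[22,6,8] → █
    (5,3)@(11, 7): e=[38,-6,4] → ·
    (3,4)@(7, 9): e=[-14,42,8] → ·
    (4,4)@(9, 9): e=[2,30,4] → █
    (5,4)@(11, 9): e=[18,18,0] → ·  [on edge]
    (4,5)@(9, 11): e=[-18,54,0] → ·  [on edge]
    (3,6)@(7, 13): e=[-54,90,0] → ·  [on edge]
    (2,7)@(5, 15): e=[-90,126,0] → ·  [on edge]
  covered (4 px):
    · · · · · ·
    · · · · · ·
    · · █ · · ·
    · · · █ █ ·
    · · · · █ ·
    · · · · · ·
    · · · · · ·
    · · · · · ·
T1:
  2·area = 33
  edge (10, 8)→(1, 5): d=(-9,-3) top-left  bias=+0
  edge (1, 5)→(6, 3): d=(5,-2) top-left  bias=+0
  edge (6, 3)→(10, 8): d=(4,5) right/bottom  bias=-1
    (5,0)@(11, 1): e=[66,0,-33] → ·  [on edge]
    (0,2)@(1, 5): e=[0,0,33] → █  [on edge]
    (1,2)@(3, 5): e=[6,4,23] → █
    (2,2)@(5, 5): e=[12,8,13] → █
    (3,2)@(7, 5): e=[18,12,3] → █
    (4,2)@(9, 5): e=[24,16,-7] → ·
    (0,3)@(1, 7): e=[-18,10,41] → ·
    (1,3)@(3, 7): e=[-12,14,31] → ·
    (2,3)@(5, 7): e=[-6,18,21] → ·
    (3,3)@(7, 7): e=[0,22,11] → █  [on edge]
    (4,3)@(9, 7): e=[6,26,1] → █
    (5,3)@(11, 7): e=[12,30,-9] → ·
  covered (6 px):
    · · · · · ·
    · · · · · ·
    █ █ █ █ · ·
    · · · █ █ ·
    · · · · · ·
    · · · · · ·
    · · · · · ·
    · · · · · ·

Result: [6,8,22]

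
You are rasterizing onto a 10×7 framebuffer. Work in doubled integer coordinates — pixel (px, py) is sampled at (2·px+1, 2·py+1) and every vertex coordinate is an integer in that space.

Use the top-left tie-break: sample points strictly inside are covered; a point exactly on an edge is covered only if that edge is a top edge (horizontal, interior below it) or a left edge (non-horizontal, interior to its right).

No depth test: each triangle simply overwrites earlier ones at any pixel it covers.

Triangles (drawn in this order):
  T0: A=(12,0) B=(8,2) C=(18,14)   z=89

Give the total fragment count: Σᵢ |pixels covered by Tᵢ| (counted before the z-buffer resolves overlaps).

T0:
  2·area = 68  (B↔C swapped to make it positive)
  edge (12, 0)→(18, 14): d=(6,14) right/bottom  bias=-1
  edge (18, 14)→(8, 2): d=(-10,-12) top-left  bias=+0
  edge (8, 2)→(12, 0): d=(4,-2) top-left  bias=+0
    (5,0)@(11, 1): e=[20,46,2] → #
    (6,0)@(13, 1): e=[-8,70,6] → ·
    (4,1)@(9, 3): e=[60,2,6] → #
    (6,1)@(13, 3): e=[4,50,14] → #
    (7,1)@(15, 3): e=[-24,74,18] → ·
    (4,2)@(9, 5): e=[72,-18,14] → ·
    (5,2)@(11, 5): e=[44,6,18] → #
    (7,2)@(15, 5): e=[-12,54,26] → ·
    (5,3)@(11, 7): e=[56,-14,26] → ·
    (6,3)@(13, 7): e=[28,10,30] → #
    (7,3)@(15, 7): e=[0,34,34] → ·  [on edge]
    (6,4)@(13, 9): e=[40,-10,38] → ·
  covered (8 px):
    · · · · · # · · · ·
    · · · · # # # · · ·
    · · · · · # # · · ·
    · · · · · · # · · ·
    · · · · · · · # · ·
    · · · · · · · · · ·
    · · · · · · · · · ·

Result: 8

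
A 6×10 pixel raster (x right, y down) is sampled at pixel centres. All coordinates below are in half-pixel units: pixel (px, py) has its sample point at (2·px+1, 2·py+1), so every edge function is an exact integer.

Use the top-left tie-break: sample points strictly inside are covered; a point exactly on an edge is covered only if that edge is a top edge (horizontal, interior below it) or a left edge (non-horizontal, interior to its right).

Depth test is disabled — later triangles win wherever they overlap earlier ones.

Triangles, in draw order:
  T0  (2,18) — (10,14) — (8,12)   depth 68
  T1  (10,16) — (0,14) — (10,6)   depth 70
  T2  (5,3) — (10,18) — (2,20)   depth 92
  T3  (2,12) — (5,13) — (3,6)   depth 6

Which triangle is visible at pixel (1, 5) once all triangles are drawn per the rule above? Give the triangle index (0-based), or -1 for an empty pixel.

T0:
  2·area = 24  (B↔C swapped to make it positive)
  edge (2, 18)→(8, 12): d=(6,-6) top-left  bias=+0
  edge (8, 12)→(10, 14): d=(2,2) right/bottom  bias=-1
  edge (10, 14)→(2, 18): d=(-8,4) right/bottom  bias=-1
    (0,2)@(1, 5): e=[-84,0,108] → ·  [on edge]
    (1,3)@(3, 7): e=[-60,0,84] → ·  [on edge]
    (2,4)@(5, 9): e=[-36,0,60] → ·  [on edge]
    (5,4)@(11, 9): e=[0,-12,36] → ·  [on edge]
    (3,5)@(7, 11): e=[-12,0,36] → ·  [on edge]
    (4,5)@(9, 11): e=[0,-4,28] → ·  [on edge]
    (3,6)@(7, 13): e=[0,4,20] → █  [on edge]
    (4,6)@(9, 13): e=[12,0,12] → ·  [on edge]
    (2,7)@(5, 15): e=[0,12,12] → █  [on edge]
    (4,7)@(9, 15): e=[24,4,-4] → ·
    (5,7)@(11, 15): e=[36,0,-12] → ·  [on edge]
    (1,8)@(3, 17): e=[0,20,4] → █  [on edge]
    (0,9)@(1, 19): e=[0,28,-4] → ·  [on edge]
  covered (4 px):
    · · · · · ·
    · · · · · ·
    · · · · · ·
    · · · · · ·
    · · · · · ·
    · · · · · ·
    · · · █ · ·
    · · █ █ · ·
    · █ · · · ·
    · · · · · ·
T1:
  2·area = 100
  edge (10, 16)→(0, 14): d=(-10,-2) top-left  bias=+0
  edge (0, 14)→(10, 6): d=(10,-8) top-left  bias=+0
  edge (10, 6)→(10, 16): d=(0,10) right/bottom  bias=-1
    (4,3)@(9, 7): e=[88,2,10] → █
    (5,3)@(11, 7): e=[92,18,-10] → ·
    (3,4)@(7, 9): e=[64,6,30] → █
    (5,4)@(11, 9): e=[72,38,-10] → ·
    (2,5)@(5, 11): e=[40,10,50] → █
    (5,5)@(11, 11): e=[52,58,-10] → ·
    (1,6)@(3, 13): e=[16,14,70] → █
    (5,6)@(11, 13): e=[32,78,-10] → ·
    (1,7)@(3, 15): e=[-4,34,70] → ·
    (2,7)@(5, 15): e=[0,50,50] → █  [on edge]
    (5,7)@(11, 15): e=[12,98,-10] → ·
    (2,8)@(5, 17): e=[-20,70,50] → ·
  covered (13 px):
    · · · · · ·
    · · · · · ·
    · · · · · ·
    · · · · █ ·
    · · · █ █ ·
    · · █ █ █ ·
    · █ █ █ █ ·
    · · █ █ █ ·
    · · · · · ·
    · · · · · ·
T2:
  2·area = 130
  edge (5, 3)→(10, 18): d=(5,15) right/bottom  bias=-1
  edge (10, 18)→(2, 20): d=(-8,2) right/bottom  bias=-1
  edge (2, 20)→(5, 3): d=(3,-17) top-left  bias=+0
    (2,1)@(5, 3): e=[0,130,0] → ·  [on edge]
    (2,2)@(5, 5): e=[10,114,6] → █
    (3,2)@(7, 5): e=[-20,110,40] → ·
    (2,3)@(5, 7): e=[20,98,12] → █
    (3,3)@(7, 7): e=[-10,94,46] → ·
    (2,4)@(5, 9): e=[30,82,18] → █
    (3,4)@(7, 9): e=[0,78,52] → ·  [on edge]
    (2,5)@(5, 11): e=[40,66,24] → █
    (3,5)@(7, 11): e=[10,62,58] → █
    (4,5)@(9, 11): e=[-20,58,92] → ·
    (2,6)@(5, 13): e=[50,50,30] → █
    (4,6)@(9, 13): e=[-10,42,98] → ·
    (4,7)@(9, 15): e=[0,26,104] → ·  [on edge]
  covered (16 px):
    · · · · · ·
    · · · · · ·
    · · █ · · ·
    · · █ · · ·
    · · █ · · ·
    · · █ █ · ·
    · · █ █ · ·
    · █ █ █ · ·
    · █ █ █ █ ·
    · █ █ · · ·
T3:
  2·area = 19  (B↔C swapped to make it positive)
  edge (2, 12)→(3, 6): d=(1,-6) top-left  bias=+0
  edge (3, 6)→(5, 13): d=(2,7) right/bottom  bias=-1
  edge (5, 13)→(2, 12): d=(-3,-1) top-left  bias=+0
    (1,3)@(3, 7): e=[1,2,16] → █
    (2,3)@(5, 7): e=[13,-12,18] → ·
    (1,4)@(3, 9): e=[3,6,10] → █
    (2,4)@(5, 9): e=[15,-8,12] → ·
    (1,5)@(3, 11): e=[5,10,4] → █
    (2,5)@(5, 11): e=[17,-4,6] → ·
    (1,6)@(3, 13): e=[7,14,-2] → ·
    (2,6)@(5, 13): e=[19,0,0] → ·  [on edge]
    (5,7)@(11, 15): e=[57,-38,0] → ·  [on edge]
  covered (3 px):
    · · · · · ·
    · · · · · ·
    · · · · · ·
    · █ · · · ·
    · █ · · · ·
    · █ · · · ·
    · · · · · ·
    · · · · · ·
    · · · · · ·
    · · · · · ·

Z-buffer (winner per pixel, '.' = empty):
  . . . . . .
  . . . . . .
  . . 2 . . .
  . 3 2 . 1 .
  . 3 2 1 1 .
  . 3 2 2 1 .
  . 1 2 2 1 .
  . 2 2 2 1 .
  . 2 2 2 2 .
  . 2 2 . . .

Result: 3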